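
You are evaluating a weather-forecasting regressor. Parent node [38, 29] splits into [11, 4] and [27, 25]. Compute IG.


Parent = [38, 29], H_parent = 0.9869
H_left = 0.8366 (n=15), H_right = 0.9989 (n=52)
H_children = (15/67)·0.8366 + (52/67)·0.9989 = 0.9626
IG = 0.9869 - 0.9626 = 0.0243

0.0243


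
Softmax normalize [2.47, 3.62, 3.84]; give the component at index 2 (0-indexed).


Exponentials: e^2.47=11.8224, e^3.62=37.3376, e^3.84=46.5255
Sum = 95.6855
Softmax = [0.1236, 0.3902, 0.4862]
p[2] = 46.5255/95.6855 = 0.4862

0.4862


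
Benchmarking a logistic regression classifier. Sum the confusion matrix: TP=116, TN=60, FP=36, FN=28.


Total = TP + TN + FP + FN
= 116 + 60 + 36 + 28
= 240
(Predicted positive: 152, predicted negative: 88)

240


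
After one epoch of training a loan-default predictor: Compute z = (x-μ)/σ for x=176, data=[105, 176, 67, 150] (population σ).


μ = 124.5, σ = 41.8001
z = (176 - 124.5)/41.8001 = 1.2321

1.2321


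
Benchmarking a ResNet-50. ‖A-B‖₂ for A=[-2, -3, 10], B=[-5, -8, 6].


d = √((-2+ 5)² + (-3+ 8)² + (10-6)²)
  = √(9 + 25 + 16)
  = √50 = 7.0711

7.0711


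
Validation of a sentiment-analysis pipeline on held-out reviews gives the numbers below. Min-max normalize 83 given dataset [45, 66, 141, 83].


min=45, max=141
(83-45)/(141-45) = 38/96 = 0.3958

0.3958


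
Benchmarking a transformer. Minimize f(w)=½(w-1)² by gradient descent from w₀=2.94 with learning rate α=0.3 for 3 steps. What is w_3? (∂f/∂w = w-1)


step 1: grad = 2.94-1 = 1.94; w = 2.94 - 0.3·(1.94) = 2.358
step 2: grad = 2.358-1 = 1.358; w = 2.358 - 0.3·(1.358) = 1.9506
step 3: grad = 1.9506-1 = 0.9506; w = 1.9506 - 0.3·(0.9506) = 1.66542

1.66542


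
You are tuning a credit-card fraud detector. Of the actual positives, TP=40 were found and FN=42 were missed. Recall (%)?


Recall = TP/(TP+FN)
= 40/(40+42)
= 40/82 = 48.78%

48.78%


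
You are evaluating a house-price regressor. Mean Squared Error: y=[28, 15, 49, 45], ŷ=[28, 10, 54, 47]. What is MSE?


Squared errors: (28-28)²=0, (15-10)²=25, (49-54)²=25, (45-47)²=4
Sum = 54
MSE = 54/4 = 27/2

27/2


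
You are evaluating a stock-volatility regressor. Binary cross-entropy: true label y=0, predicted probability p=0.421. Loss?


BCE = -[y·ln(p) + (1-y)·ln(1-p)]
= -0 - 1·ln(1-0.421)
= -ln(0.579) = 0.5465

0.5465


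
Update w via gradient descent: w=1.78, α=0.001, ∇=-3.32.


w_new = w - α·∇
= 1.78 - 0.001·-3.32
= 1.78 + 0.00332
= 1.78332

1.78332


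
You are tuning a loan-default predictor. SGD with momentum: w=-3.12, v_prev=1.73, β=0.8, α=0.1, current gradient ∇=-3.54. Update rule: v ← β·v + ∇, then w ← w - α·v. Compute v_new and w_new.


v_new = 0.8·1.73 - 3.54 = 1.384 - 3.54 = -2.156
w_new = -3.12 - 0.1·-2.156 = -3.12 + 0.2156 = -2.9044

v_new=-2.156, w_new=-2.9044


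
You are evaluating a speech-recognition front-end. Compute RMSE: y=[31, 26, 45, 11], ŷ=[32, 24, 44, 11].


MSE = 6/4 = 1.5
RMSE = √(6/4) = 1.2247

1.2247


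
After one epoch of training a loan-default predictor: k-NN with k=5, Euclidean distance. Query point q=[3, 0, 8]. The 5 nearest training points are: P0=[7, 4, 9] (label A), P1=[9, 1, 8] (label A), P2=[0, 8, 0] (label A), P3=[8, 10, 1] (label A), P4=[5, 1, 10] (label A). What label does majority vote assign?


d(q,P0) = 5.7446  (label A)
d(q,P1) = 6.0828  (label A)
d(q,P2) = 11.7047  (label A)
d(q,P3) = 13.1909  (label A)
d(q,P4) = 3.0  (label A)
Votes: A=5, B=0
Majority → A

A


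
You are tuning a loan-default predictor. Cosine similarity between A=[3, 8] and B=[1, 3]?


A·B = 3·1 + 8·3 = 27
‖A‖ = √73 = 8.544, ‖B‖ = √10 = 3.1623
cos = 27/(√73·√10) = 27/√730 = 0.9993

0.9993


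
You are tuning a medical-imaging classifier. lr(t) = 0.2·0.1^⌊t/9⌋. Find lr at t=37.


n_drops = ⌊37/9⌋ = 4
lr = 0.2·0.1^4 = 0.2·0.0001 = 0.00002

0.00002


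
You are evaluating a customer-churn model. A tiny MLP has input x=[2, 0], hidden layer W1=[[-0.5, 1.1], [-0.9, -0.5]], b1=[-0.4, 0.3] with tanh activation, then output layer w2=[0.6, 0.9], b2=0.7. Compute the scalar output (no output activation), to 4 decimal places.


z1[0] = (-0.5)·(2) + (1.1)·(0) - 0.4 = -1.4
z1[1] = (-0.9)·(2) + (-0.5)·(0) + 0.3 = -1.5
h = tanh(z1) = [-0.8854, -0.9051]
output = (0.6)·(-0.8854) + (0.9)·(-0.9051) + 0.7 = -0.6458

-0.6458


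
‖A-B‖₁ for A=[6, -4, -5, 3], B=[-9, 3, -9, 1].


d = |6+ 9| + |-4-3| + |-5+ 9| + |3-1|
  = 15 + 7 + 4 + 2
  = 28

28


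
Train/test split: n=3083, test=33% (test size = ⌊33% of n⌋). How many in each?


Test = ⌊3083·33/100⌋ = 1017
Train = 3083 - 1017 = 2066

Train: 2066, Test: 1017


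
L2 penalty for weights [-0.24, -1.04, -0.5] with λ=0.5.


‖w‖₂² = (-0.24)² + (-1.04)² + (-0.5)²
     = 0.0576 + 1.0816 + 0.25
     = 1.3892
λ·‖w‖₂² = 0.5·1.3892 = 0.6946

0.6946


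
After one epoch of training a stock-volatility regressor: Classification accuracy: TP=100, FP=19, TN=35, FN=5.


Accuracy = (TP+TN)/(TP+TN+FP+FN)
= (100+35)/(159)
= 135/159 = 84.91%

84.91%


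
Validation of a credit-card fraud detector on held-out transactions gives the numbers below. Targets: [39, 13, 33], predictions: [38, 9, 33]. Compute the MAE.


Absolute errors: |39-38|=1, |13-9|=4, |33-33|=0
Sum = 5
MAE = 5/3 = 5/3

5/3


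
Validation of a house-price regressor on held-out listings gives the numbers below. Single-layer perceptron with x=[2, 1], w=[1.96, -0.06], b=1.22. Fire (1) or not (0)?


z = (2)·(1.96) + (1)·(-0.06) + 1.22
  = 5.08
step(z) = 1 (z≥0)

1


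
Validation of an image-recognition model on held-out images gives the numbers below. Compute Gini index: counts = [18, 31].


Probabilities: [18/49, 31/49] ≈ [0.3673, 0.6327]
Σpᵢ² = (324 + 961)/49² = 1285/2401
Gini = 1 - Σpᵢ² = 1 - 1285/2401 = 0.4648

0.4648


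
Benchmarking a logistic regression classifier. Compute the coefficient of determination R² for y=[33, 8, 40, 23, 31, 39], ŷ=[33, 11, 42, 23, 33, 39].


ȳ = 29
SS_res = Σ(y-ŷ)² = 17
SS_tot = Σ(y-ȳ)² = 718
R² = 1 - SS_res/SS_tot = 1 - 0.0237 = 0.9763

0.9763


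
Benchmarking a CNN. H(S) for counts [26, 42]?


Probabilities: [26/68, 42/68] ≈ [0.3824, 0.6176]
H = -((26/68)·log₂(26/68) + (42/68)·log₂(42/68))
  = 0.9597 bits

0.9597 bits


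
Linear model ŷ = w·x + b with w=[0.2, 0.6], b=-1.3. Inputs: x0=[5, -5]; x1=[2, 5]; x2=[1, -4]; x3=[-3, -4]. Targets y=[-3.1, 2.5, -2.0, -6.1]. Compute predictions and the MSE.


ŷ0 = (0.2)·(5) + (0.6)·(-5) - 1.3 = -3.3
ŷ1 = (0.2)·(2) + (0.6)·(5) - 1.3 = 2.1
ŷ2 = (0.2)·(1) + (0.6)·(-4) - 1.3 = -3.5
ŷ3 = (0.2)·(-3) + (0.6)·(-4) - 1.3 = -4.3
errors² = [0.04, 0.16, 2.25, 3.24]
MSE = 5.6900/4 = 1.4225

1.4225


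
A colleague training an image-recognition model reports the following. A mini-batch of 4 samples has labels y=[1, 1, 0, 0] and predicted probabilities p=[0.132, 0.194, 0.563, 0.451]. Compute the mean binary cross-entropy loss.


L[0] = -ln(0.132) = 2.025
L[1] = -ln(0.194) = 1.6399
L[2] = -ln(1-0.563) = -ln(0.437) = 0.8278
L[3] = -ln(1-0.451) = -ln(0.549) = 0.5997
mean = (2.025 + 1.6399 + 0.8278 + 0.5997)/4 = 1.2731

1.2731


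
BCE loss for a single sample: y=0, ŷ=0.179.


BCE = -[y·ln(p) + (1-y)·ln(1-p)]
= -0 - 1·ln(1-0.179)
= -ln(0.821) = 0.1972

0.1972


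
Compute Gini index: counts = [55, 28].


Probabilities: [55/83, 28/83] ≈ [0.6627, 0.3373]
Σpᵢ² = (3025 + 784)/83² = 3809/6889
Gini = 1 - Σpᵢ² = 1 - 3809/6889 = 0.4471

0.4471


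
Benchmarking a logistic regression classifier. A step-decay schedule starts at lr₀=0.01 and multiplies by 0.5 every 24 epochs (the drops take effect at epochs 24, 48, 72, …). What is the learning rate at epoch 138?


n_drops = ⌊138/24⌋ = 5
lr = 0.01·0.5^5 = 0.01·0.03125 = 0.0003125

0.0003125


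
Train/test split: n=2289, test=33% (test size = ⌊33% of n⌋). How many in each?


Test = ⌊2289·33/100⌋ = 755
Train = 2289 - 755 = 1534

Train: 1534, Test: 755


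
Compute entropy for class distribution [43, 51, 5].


Probabilities: [43/99, 51/99, 5/99] ≈ [0.4343, 0.5152, 0.0505]
H = -((43/99)·log₂(43/99) + (51/99)·log₂(51/99) + (5/99)·log₂(5/99))
  = 1.2331 bits

1.2331 bits


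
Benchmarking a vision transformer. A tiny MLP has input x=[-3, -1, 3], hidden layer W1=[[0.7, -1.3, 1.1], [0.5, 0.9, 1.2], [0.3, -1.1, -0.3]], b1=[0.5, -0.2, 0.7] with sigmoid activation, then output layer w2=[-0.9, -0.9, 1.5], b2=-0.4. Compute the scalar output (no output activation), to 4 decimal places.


z1[0] = (0.7)·(-3) + (-1.3)·(-1) + (1.1)·(3) + 0.5 = 3.0
z1[1] = (0.5)·(-3) + (0.9)·(-1) + (1.2)·(3) - 0.2 = 1.0
z1[2] = (0.3)·(-3) + (-1.1)·(-1) + (-0.3)·(3) + 0.7 = 0.0
h = sigmoid(z1) = [0.9526, 0.7311, 0.5]
output = (-0.9)·(0.9526) + (-0.9)·(0.7311) + (1.5)·(0.5) - 0.4 = -1.1653

-1.1653


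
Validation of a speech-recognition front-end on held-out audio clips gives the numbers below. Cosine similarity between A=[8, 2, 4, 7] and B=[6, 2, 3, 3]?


A·B = 8·6 + 2·2 + 4·3 + 7·3 = 85
‖A‖ = √133 = 11.5326, ‖B‖ = √58 = 7.6158
cos = 85/(√133·√58) = 85/√7714 = 0.9678

0.9678


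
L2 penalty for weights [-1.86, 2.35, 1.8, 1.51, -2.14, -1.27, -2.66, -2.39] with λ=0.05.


‖w‖₂² = (-1.86)² + (2.35)² + (1.8)² + (1.51)² + (-2.14)² + (-1.27)² + (-2.66)² + (-2.39)²
     = 3.4596 + 5.5225 + 3.24 + 2.2801 + 4.5796 + 1.6129 + 7.0756 + 5.7121
     = 33.4824
λ·‖w‖₂² = 0.05·33.4824 = 1.67412

1.67412


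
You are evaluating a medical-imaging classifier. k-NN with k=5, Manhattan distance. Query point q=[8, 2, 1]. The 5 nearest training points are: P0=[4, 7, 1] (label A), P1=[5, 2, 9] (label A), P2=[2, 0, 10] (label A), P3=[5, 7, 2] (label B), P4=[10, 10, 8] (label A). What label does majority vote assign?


d(q,P0) = 9  (label A)
d(q,P1) = 11  (label A)
d(q,P2) = 17  (label A)
d(q,P3) = 9  (label B)
d(q,P4) = 17  (label A)
Votes: A=4, B=1
Majority → A

A


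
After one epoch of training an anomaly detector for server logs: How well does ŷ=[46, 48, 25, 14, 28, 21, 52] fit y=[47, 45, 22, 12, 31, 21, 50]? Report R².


ȳ = 32.5714
SS_res = Σ(y-ŷ)² = 36
SS_tot = Σ(y-ȳ)² = 1337.71
R² = 1 - SS_res/SS_tot = 1 - 0.0269 = 0.9731

0.9731


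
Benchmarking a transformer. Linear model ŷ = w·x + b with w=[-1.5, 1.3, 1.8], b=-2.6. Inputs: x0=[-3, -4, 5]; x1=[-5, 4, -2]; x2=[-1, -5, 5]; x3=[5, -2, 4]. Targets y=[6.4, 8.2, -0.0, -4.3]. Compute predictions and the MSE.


ŷ0 = (-1.5)·(-3) + (1.3)·(-4) + (1.8)·(5) - 2.6 = 5.7
ŷ1 = (-1.5)·(-5) + (1.3)·(4) + (1.8)·(-2) - 2.6 = 6.5
ŷ2 = (-1.5)·(-1) + (1.3)·(-5) + (1.8)·(5) - 2.6 = 1.4
ŷ3 = (-1.5)·(5) + (1.3)·(-2) + (1.8)·(4) - 2.6 = -5.5
errors² = [0.49, 2.89, 1.96, 1.44]
MSE = 6.7800/4 = 1.695

1.695


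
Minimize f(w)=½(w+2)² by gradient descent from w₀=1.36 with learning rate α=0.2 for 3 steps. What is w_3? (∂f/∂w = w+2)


step 1: grad = 1.36+2 = 3.36; w = 1.36 - 0.2·(3.36) = 0.688
step 2: grad = 0.688+2 = 2.688; w = 0.688 - 0.2·(2.688) = 0.1504
step 3: grad = 0.1504+2 = 2.1504; w = 0.1504 - 0.2·(2.1504) = -0.27968

-0.27968


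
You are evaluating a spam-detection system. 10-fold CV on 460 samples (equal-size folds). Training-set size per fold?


Fold size = 460/10 = 46
Training per fold = 460 - 46 = 414

414


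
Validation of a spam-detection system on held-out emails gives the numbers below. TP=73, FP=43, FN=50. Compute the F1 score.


Precision = 73/116 = 0.6293
Recall = 73/123 = 0.5935
F1 = 2·P·R/(P+R) = 2·TP/(2·TP+FP+FN) = 146/(146+43+50) = 146/239 = 0.6109

0.6109


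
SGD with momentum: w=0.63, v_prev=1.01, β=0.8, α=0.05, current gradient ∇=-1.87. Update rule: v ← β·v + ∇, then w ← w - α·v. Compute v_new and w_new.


v_new = 0.8·1.01 - 1.87 = 0.808 - 1.87 = -1.062
w_new = 0.63 - 0.05·-1.062 = 0.63 + 0.0531 = 0.6831

v_new=-1.062, w_new=0.6831


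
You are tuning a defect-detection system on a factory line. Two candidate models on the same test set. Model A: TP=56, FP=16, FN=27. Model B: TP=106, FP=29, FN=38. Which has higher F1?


Model A: P=56/72=0.7778, R=56/83=0.6747, F1=2PR/(P+R)=2TP/(2TP+FP+FN)=112/155=0.7226
Model B: P=106/135=0.7852, R=106/144=0.7361, F1=2PR/(P+R)=2TP/(2TP+FP+FN)=212/279=0.7599
0.7226 < 0.7599 → Model B

Model B


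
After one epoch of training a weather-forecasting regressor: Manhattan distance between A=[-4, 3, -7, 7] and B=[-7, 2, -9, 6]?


d = |-4+ 7| + |3-2| + |-7+ 9| + |7-6|
  = 3 + 1 + 2 + 1
  = 7

7


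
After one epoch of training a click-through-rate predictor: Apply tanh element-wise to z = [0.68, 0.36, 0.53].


tanh(0.68) = 0.5915
tanh(0.36) = 0.3452
tanh(0.53) = 0.4854
result = [0.5915, 0.3452, 0.4854]

[0.5915, 0.3452, 0.4854]


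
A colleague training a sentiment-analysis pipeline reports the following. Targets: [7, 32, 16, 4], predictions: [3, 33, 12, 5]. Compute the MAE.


Absolute errors: |7-3|=4, |32-33|=1, |16-12|=4, |4-5|=1
Sum = 10
MAE = 10/4 = 5/2

5/2


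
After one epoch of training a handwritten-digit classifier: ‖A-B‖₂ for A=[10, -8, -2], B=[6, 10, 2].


d = √((10-6)² + (-8-10)² + (-2-2)²)
  = √(16 + 324 + 16)
  = √356 = 18.868

18.868


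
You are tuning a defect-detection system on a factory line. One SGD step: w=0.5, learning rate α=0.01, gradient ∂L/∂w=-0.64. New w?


w_new = w - α·∇
= 0.5 - 0.01·-0.64
= 0.5 + 0.0064
= 0.5064

0.5064


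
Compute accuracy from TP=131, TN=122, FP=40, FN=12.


Accuracy = (TP+TN)/(TP+TN+FP+FN)
= (131+122)/(305)
= 253/305 = 82.95%

82.95%


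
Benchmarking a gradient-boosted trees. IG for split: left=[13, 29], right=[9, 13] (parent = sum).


Parent = [22, 42], H_parent = 0.9284
H_left = 0.8926 (n=42), H_right = 0.976 (n=22)
H_children = (42/64)·0.8926 + (22/64)·0.976 = 0.9213
IG = 0.9284 - 0.9213 = 0.0071

0.0071


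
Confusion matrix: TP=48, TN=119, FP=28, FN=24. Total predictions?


Total = TP + TN + FP + FN
= 48 + 119 + 28 + 24
= 219
(Predicted positive: 76, predicted negative: 143)

219


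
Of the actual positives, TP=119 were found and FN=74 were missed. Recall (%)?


Recall = TP/(TP+FN)
= 119/(119+74)
= 119/193 = 61.66%

61.66%


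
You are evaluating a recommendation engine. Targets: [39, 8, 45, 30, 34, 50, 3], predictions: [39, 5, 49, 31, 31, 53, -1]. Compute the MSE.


Squared errors: (39-39)²=0, (8-5)²=9, (45-49)²=16, (30-31)²=1, (34-31)²=9, (50-53)²=9, (3+ 1)²=16
Sum = 60
MSE = 60/7 = 60/7

60/7


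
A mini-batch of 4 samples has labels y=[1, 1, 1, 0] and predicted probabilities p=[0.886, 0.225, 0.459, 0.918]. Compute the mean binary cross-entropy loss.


L[0] = -ln(0.886) = 0.121
L[1] = -ln(0.225) = 1.4917
L[2] = -ln(0.459) = 0.7787
L[3] = -ln(1-0.918) = -ln(0.082) = 2.501
mean = (0.121 + 1.4917 + 0.7787 + 2.501)/4 = 1.2231

1.2231


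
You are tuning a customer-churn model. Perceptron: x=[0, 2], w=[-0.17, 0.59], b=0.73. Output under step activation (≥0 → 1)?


z = (0)·(-0.17) + (2)·(0.59) + 0.73
  = 1.91
step(z) = 1 (z≥0)

1


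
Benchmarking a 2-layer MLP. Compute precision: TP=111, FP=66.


Precision = TP/(TP+FP)
= 111/(111+66)
= 111/177 = 62.71%

62.71%


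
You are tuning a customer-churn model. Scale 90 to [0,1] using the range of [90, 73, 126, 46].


min=46, max=126
(90-46)/(126-46) = 44/80 = 0.55

0.55


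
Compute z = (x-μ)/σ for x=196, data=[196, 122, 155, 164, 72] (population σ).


μ = 141.8, σ = 42.116
z = (196 - 141.8)/42.116 = 1.2869

1.2869


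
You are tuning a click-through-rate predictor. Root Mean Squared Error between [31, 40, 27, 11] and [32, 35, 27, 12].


MSE = 27/4 = 6.75
RMSE = √(27/4) = 2.5981

2.5981


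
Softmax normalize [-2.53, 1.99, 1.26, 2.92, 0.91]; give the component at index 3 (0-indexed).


Exponentials: e^-2.53=0.0797, e^1.99=7.3155, e^1.26=3.5254, e^2.92=18.5413, e^0.91=2.4843
Sum = 31.9462
Softmax = [0.0025, 0.229, 0.1104, 0.5804, 0.0778]
p[3] = 18.5413/31.9462 = 0.5804

0.5804


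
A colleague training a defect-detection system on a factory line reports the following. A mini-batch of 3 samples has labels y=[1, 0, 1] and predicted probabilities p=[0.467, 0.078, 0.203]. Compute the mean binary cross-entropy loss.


L[0] = -ln(0.467) = 0.7614
L[1] = -ln(1-0.078) = -ln(0.922) = 0.0812
L[2] = -ln(0.203) = 1.5945
mean = (0.7614 + 0.0812 + 1.5945)/3 = 0.8124

0.8124


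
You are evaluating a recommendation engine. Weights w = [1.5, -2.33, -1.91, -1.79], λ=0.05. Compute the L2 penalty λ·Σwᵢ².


‖w‖₂² = (1.5)² + (-2.33)² + (-1.91)² + (-1.79)²
     = 2.25 + 5.4289 + 3.6481 + 3.2041
     = 14.5311
λ·‖w‖₂² = 0.05·14.5311 = 0.726555

0.726555


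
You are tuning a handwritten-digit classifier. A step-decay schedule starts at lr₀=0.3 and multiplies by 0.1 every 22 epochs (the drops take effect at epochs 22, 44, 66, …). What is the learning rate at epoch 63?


n_drops = ⌊63/22⌋ = 2
lr = 0.3·0.1^2 = 0.3·0.01 = 0.003

0.003


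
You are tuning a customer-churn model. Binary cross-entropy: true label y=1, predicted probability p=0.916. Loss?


BCE = -[y·ln(p) + (1-y)·ln(1-p)]
= -1·ln(0.916) - 0
= -ln(0.916) = 0.0877

0.0877


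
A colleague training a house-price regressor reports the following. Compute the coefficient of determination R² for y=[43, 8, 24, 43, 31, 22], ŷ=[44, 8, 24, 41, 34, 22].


ȳ = 28.5
SS_res = Σ(y-ŷ)² = 14
SS_tot = Σ(y-ȳ)² = 909.5
R² = 1 - SS_res/SS_tot = 1 - 0.0154 = 0.9846

0.9846


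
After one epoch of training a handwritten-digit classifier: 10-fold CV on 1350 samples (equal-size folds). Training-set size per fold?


Fold size = 1350/10 = 135
Training per fold = 1350 - 135 = 1215

1215


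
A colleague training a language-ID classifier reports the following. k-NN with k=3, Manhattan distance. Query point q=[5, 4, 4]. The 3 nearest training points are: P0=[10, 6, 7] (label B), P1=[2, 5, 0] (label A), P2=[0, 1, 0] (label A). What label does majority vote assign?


d(q,P0) = 10  (label B)
d(q,P1) = 8  (label A)
d(q,P2) = 12  (label A)
Votes: A=2, B=1
Majority → A

A


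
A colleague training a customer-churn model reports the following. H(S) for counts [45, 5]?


Probabilities: [45/50, 5/50] ≈ [0.9, 0.1]
H = -((45/50)·log₂(45/50) + (5/50)·log₂(5/50))
  = 0.469 bits

0.469 bits


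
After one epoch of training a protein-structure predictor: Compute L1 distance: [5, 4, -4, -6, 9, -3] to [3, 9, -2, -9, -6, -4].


d = |5-3| + |4-9| + |-4+ 2| + |-6+ 9| + |9+ 6| + |-3+ 4|
  = 2 + 5 + 2 + 3 + 15 + 1
  = 28

28


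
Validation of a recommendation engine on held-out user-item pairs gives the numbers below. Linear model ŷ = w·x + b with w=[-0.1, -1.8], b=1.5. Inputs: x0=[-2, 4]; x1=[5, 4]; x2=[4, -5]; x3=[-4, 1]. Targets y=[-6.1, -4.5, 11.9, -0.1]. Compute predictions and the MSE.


ŷ0 = (-0.1)·(-2) + (-1.8)·(4) + 1.5 = -5.5
ŷ1 = (-0.1)·(5) + (-1.8)·(4) + 1.5 = -6.2
ŷ2 = (-0.1)·(4) + (-1.8)·(-5) + 1.5 = 10.1
ŷ3 = (-0.1)·(-4) + (-1.8)·(1) + 1.5 = 0.1
errors² = [0.36, 2.89, 3.24, 0.04]
MSE = 6.5300/4 = 1.6325

1.6325


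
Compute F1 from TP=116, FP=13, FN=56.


Precision = 116/129 = 0.8992
Recall = 116/172 = 0.6744
F1 = 2·P·R/(P+R) = 2·TP/(2·TP+FP+FN) = 232/(232+13+56) = 232/301 = 0.7708

0.7708


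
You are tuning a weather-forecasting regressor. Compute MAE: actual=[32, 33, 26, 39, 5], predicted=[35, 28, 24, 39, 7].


Absolute errors: |32-35|=3, |33-28|=5, |26-24|=2, |39-39|=0, |5-7|=2
Sum = 12
MAE = 12/5 = 12/5

12/5


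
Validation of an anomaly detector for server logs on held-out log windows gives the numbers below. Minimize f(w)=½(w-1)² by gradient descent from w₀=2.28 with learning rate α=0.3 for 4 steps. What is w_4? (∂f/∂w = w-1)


step 1: grad = 2.28-1 = 1.28; w = 2.28 - 0.3·(1.28) = 1.896
step 2: grad = 1.896-1 = 0.896; w = 1.896 - 0.3·(0.896) = 1.6272
step 3: grad = 1.6272-1 = 0.6272; w = 1.6272 - 0.3·(0.6272) = 1.43904
step 4: grad = 1.43904-1 = 0.43904; w = 1.43904 - 0.3·(0.43904) = 1.307328

1.307328


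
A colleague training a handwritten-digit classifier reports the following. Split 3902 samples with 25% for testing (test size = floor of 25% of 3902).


Test = ⌊3902·25/100⌋ = 975
Train = 3902 - 975 = 2927

Train: 2927, Test: 975


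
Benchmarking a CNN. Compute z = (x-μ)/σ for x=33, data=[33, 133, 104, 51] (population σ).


μ = 80.25, σ = 40.1084
z = (33 - 80.25)/40.1084 = -1.1781

-1.1781


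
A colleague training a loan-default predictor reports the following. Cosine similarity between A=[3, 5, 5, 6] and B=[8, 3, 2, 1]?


A·B = 3·8 + 5·3 + 5·2 + 6·1 = 55
‖A‖ = √95 = 9.7468, ‖B‖ = √78 = 8.8318
cos = 55/(√95·√78) = 55/√7410 = 0.6389

0.6389


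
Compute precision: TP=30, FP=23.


Precision = TP/(TP+FP)
= 30/(30+23)
= 30/53 = 56.6%

56.6%


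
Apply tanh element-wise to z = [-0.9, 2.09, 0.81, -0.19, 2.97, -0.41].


tanh(-0.9) = -0.7163
tanh(2.09) = 0.9699
tanh(0.81) = 0.6696
tanh(-0.19) = -0.1877
tanh(2.97) = 0.9947
tanh(-0.41) = -0.3885
result = [-0.7163, 0.9699, 0.6696, -0.1877, 0.9947, -0.3885]

[-0.7163, 0.9699, 0.6696, -0.1877, 0.9947, -0.3885]


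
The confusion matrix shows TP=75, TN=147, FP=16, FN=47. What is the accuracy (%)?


Accuracy = (TP+TN)/(TP+TN+FP+FN)
= (75+147)/(285)
= 222/285 = 77.89%

77.89%


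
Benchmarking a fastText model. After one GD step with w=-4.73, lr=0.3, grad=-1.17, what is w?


w_new = w - α·∇
= -4.73 - 0.3·-1.17
= -4.73 + 0.351
= -4.379

-4.379


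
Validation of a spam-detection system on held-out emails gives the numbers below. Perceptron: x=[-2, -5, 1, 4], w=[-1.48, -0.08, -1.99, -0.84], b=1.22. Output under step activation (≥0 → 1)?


z = (-2)·(-1.48) + (-5)·(-0.08) + (1)·(-1.99) + (4)·(-0.84) + 1.22
  = -0.77
step(z) = 0 (z<0)

0


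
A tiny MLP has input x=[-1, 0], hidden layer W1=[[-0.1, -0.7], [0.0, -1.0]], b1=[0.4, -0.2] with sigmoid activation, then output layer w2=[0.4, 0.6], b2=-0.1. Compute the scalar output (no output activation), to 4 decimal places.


z1[0] = (-0.1)·(-1) + (-0.7)·(0) + 0.4 = 0.5
z1[1] = (0.0)·(-1) + (-1.0)·(0) - 0.2 = -0.2
h = sigmoid(z1) = [0.6225, 0.4502]
output = (0.4)·(0.6225) + (0.6)·(0.4502) - 0.1 = 0.4191

0.4191


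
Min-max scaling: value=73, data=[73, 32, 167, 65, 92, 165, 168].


min=32, max=168
(73-32)/(168-32) = 41/136 = 0.3015

0.3015


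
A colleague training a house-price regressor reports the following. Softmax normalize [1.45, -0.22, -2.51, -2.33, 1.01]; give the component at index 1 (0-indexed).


Exponentials: e^1.45=4.2631, e^-0.22=0.8025, e^-2.51=0.0813, e^-2.33=0.0973, e^1.01=2.7456
Sum = 7.9898
Softmax = [0.5336, 0.1004, 0.0102, 0.0122, 0.3436]
p[1] = 0.8025/7.9898 = 0.1004

0.1004


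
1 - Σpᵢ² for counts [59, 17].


Probabilities: [59/76, 17/76] ≈ [0.7763, 0.2237]
Σpᵢ² = (3481 + 289)/76² = 3770/5776
Gini = 1 - Σpᵢ² = 1 - 3770/5776 = 0.3473

0.3473


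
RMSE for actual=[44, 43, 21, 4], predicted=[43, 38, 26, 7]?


MSE = 60/4 = 15
RMSE = √(60/4) = 3.873

3.873


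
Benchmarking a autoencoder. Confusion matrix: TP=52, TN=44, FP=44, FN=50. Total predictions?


Total = TP + TN + FP + FN
= 52 + 44 + 44 + 50
= 190
(Predicted positive: 96, predicted negative: 94)

190


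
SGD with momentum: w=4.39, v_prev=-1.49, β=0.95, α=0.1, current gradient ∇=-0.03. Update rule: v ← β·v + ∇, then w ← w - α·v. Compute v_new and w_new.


v_new = 0.95·-1.49 - 0.03 = -1.4155 - 0.03 = -1.4455
w_new = 4.39 - 0.1·-1.4455 = 4.39 + 0.14455 = 4.53455

v_new=-1.4455, w_new=4.53455


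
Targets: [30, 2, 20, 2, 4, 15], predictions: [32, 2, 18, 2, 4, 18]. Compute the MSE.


Squared errors: (30-32)²=4, (2-2)²=0, (20-18)²=4, (2-2)²=0, (4-4)²=0, (15-18)²=9
Sum = 17
MSE = 17/6 = 17/6

17/6


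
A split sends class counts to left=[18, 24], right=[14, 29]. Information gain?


Parent = [32, 53], H_parent = 0.9555
H_left = 0.9852 (n=42), H_right = 0.9103 (n=43)
H_children = (42/85)·0.9852 + (43/85)·0.9103 = 0.9473
IG = 0.9555 - 0.9473 = 0.0082

0.0082


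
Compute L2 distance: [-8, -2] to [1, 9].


d = √((-8-1)² + (-2-9)²)
  = √(81 + 121)
  = √202 = 14.2127

14.2127


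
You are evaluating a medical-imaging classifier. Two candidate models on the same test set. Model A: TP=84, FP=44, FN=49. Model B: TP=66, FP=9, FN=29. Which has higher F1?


Model A: P=84/128=0.6562, R=84/133=0.6316, F1=2PR/(P+R)=2TP/(2TP+FP+FN)=168/261=0.6437
Model B: P=66/75=0.88, R=66/95=0.6947, F1=2PR/(P+R)=2TP/(2TP+FP+FN)=132/170=0.7765
0.6437 < 0.7765 → Model B

Model B


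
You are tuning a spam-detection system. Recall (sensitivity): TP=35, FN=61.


Recall = TP/(TP+FN)
= 35/(35+61)
= 35/96 = 36.46%

36.46%


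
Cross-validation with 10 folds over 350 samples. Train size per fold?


Fold size = 350/10 = 35
Training per fold = 350 - 35 = 315

315


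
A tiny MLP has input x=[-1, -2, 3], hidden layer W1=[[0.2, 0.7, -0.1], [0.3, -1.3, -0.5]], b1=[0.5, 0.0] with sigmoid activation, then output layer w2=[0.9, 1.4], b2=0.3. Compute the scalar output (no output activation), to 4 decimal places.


z1[0] = (0.2)·(-1) + (0.7)·(-2) + (-0.1)·(3) + 0.5 = -1.4
z1[1] = (0.3)·(-1) + (-1.3)·(-2) + (-0.5)·(3) + 0.0 = 0.8
h = sigmoid(z1) = [0.1978, 0.69]
output = (0.9)·(0.1978) + (1.4)·(0.69) + 0.3 = 1.444

1.444


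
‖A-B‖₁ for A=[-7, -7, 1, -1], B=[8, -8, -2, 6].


d = |-7-8| + |-7+ 8| + |1+ 2| + |-1-6|
  = 15 + 1 + 3 + 7
  = 26

26


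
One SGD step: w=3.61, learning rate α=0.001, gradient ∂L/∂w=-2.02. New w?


w_new = w - α·∇
= 3.61 - 0.001·-2.02
= 3.61 + 0.00202
= 3.61202

3.61202


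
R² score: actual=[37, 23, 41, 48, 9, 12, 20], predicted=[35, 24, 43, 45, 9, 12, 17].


ȳ = 27.1429
SS_res = Σ(y-ŷ)² = 27
SS_tot = Σ(y-ȳ)² = 1350.86
R² = 1 - SS_res/SS_tot = 1 - 0.02 = 0.98

0.98


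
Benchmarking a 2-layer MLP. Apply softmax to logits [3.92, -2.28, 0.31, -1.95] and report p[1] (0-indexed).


Exponentials: e^3.92=50.4004, e^-2.28=0.1023, e^0.31=1.3634, e^-1.95=0.1423
Sum = 52.0084
Softmax = [0.9691, 0.002, 0.0262, 0.0027]
p[1] = 0.1023/52.0084 = 0.002

0.002


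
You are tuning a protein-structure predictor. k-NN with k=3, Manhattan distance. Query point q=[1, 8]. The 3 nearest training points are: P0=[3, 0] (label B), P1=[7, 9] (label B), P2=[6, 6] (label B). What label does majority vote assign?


d(q,P0) = 10  (label B)
d(q,P1) = 7  (label B)
d(q,P2) = 7  (label B)
Votes: A=0, B=3
Majority → B

B


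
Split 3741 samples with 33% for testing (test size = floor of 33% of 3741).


Test = ⌊3741·33/100⌋ = 1234
Train = 3741 - 1234 = 2507

Train: 2507, Test: 1234


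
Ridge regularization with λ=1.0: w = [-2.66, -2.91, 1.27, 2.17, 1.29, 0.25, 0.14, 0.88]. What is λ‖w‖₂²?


‖w‖₂² = (-2.66)² + (-2.91)² + (1.27)² + (2.17)² + (1.29)² + (0.25)² + (0.14)² + (0.88)²
     = 7.0756 + 8.4681 + 1.6129 + 4.7089 + 1.6641 + 0.0625 + 0.0196 + 0.7744
     = 24.3861
λ·‖w‖₂² = 1.0·24.3861 = 24.3861

24.3861


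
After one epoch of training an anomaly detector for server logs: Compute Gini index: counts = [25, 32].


Probabilities: [25/57, 32/57] ≈ [0.4386, 0.5614]
Σpᵢ² = (625 + 1024)/57² = 1649/3249
Gini = 1 - Σpᵢ² = 1 - 1649/3249 = 0.4925

0.4925


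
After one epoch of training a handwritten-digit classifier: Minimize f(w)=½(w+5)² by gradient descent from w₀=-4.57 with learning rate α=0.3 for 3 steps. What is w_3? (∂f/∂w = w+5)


step 1: grad = -4.57+5 = 0.43; w = -4.57 - 0.3·(0.43) = -4.699
step 2: grad = -4.699+5 = 0.301; w = -4.699 - 0.3·(0.301) = -4.7893
step 3: grad = -4.7893+5 = 0.2107; w = -4.7893 - 0.3·(0.2107) = -4.85251

-4.85251


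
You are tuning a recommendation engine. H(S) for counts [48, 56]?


Probabilities: [48/104, 56/104] ≈ [0.4615, 0.5385]
H = -((48/104)·log₂(48/104) + (56/104)·log₂(56/104))
  = 0.9957 bits

0.9957 bits


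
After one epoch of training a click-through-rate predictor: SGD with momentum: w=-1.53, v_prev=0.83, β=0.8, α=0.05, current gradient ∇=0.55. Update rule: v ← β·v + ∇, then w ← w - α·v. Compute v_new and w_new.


v_new = 0.8·0.83 + 0.55 = 0.664 + 0.55 = 1.214
w_new = -1.53 - 0.05·1.214 = -1.53 - 0.0607 = -1.5907

v_new=1.214, w_new=-1.5907


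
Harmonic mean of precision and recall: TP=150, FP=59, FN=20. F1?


Precision = 150/209 = 0.7177
Recall = 150/170 = 0.8824
F1 = 2·P·R/(P+R) = 2·TP/(2·TP+FP+FN) = 300/(300+59+20) = 300/379 = 0.7916

0.7916


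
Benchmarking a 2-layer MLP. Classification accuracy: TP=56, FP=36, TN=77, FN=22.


Accuracy = (TP+TN)/(TP+TN+FP+FN)
= (56+77)/(191)
= 133/191 = 69.63%

69.63%


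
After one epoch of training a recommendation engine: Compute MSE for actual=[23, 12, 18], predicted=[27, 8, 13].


Squared errors: (23-27)²=16, (12-8)²=16, (18-13)²=25
Sum = 57
MSE = 57/3 = 19

19


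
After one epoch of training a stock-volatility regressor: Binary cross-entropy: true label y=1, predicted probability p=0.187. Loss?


BCE = -[y·ln(p) + (1-y)·ln(1-p)]
= -1·ln(0.187) - 0
= -ln(0.187) = 1.6766

1.6766


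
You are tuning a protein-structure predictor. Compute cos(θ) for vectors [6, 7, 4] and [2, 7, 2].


A·B = 6·2 + 7·7 + 4·2 = 69
‖A‖ = √101 = 10.0499, ‖B‖ = √57 = 7.5498
cos = 69/(√101·√57) = 69/√5757 = 0.9094

0.9094


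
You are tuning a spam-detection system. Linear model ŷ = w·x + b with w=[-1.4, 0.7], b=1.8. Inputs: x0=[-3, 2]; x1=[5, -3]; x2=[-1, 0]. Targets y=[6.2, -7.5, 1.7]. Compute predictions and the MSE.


ŷ0 = (-1.4)·(-3) + (0.7)·(2) + 1.8 = 7.4
ŷ1 = (-1.4)·(5) + (0.7)·(-3) + 1.8 = -7.3
ŷ2 = (-1.4)·(-1) + (0.7)·(0) + 1.8 = 3.2
errors² = [1.44, 0.04, 2.25]
MSE = 3.7300/3 = 1.2433

1.2433


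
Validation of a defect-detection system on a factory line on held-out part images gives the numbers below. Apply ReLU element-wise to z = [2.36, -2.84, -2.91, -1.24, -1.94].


ReLU(2.36) = max(0, 2.36) = 2.36
ReLU(-2.84) = max(0, -2.84) = 0.0
ReLU(-2.91) = max(0, -2.91) = 0.0
ReLU(-1.24) = max(0, -1.24) = 0.0
ReLU(-1.94) = max(0, -1.94) = 0.0
result = [2.36, 0.0, 0.0, 0.0, 0.0]

[2.36, 0.0, 0.0, 0.0, 0.0]


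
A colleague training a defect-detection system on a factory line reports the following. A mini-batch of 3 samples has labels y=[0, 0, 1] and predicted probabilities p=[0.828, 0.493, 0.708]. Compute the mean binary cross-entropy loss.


L[0] = -ln(1-0.828) = -ln(0.172) = 1.7603
L[1] = -ln(1-0.493) = -ln(0.507) = 0.6792
L[2] = -ln(0.708) = 0.3453
mean = (1.7603 + 0.6792 + 0.3453)/3 = 0.9283

0.9283


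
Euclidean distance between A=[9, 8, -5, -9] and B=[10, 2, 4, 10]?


d = √((9-10)² + (8-2)² + (-5-4)² + (-9-10)²)
  = √(1 + 36 + 81 + 361)
  = √479 = 21.8861

21.8861


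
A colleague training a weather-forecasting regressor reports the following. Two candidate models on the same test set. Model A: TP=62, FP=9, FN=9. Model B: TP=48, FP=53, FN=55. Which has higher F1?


Model A: P=62/71=0.8732, R=62/71=0.8732, F1=2PR/(P+R)=2TP/(2TP+FP+FN)=124/142=0.8732
Model B: P=48/101=0.4752, R=48/103=0.466, F1=2PR/(P+R)=2TP/(2TP+FP+FN)=96/204=0.4706
0.8732 > 0.4706 → Model A

Model A


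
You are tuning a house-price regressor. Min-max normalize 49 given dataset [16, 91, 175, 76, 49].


min=16, max=175
(49-16)/(175-16) = 33/159 = 0.2075

0.2075


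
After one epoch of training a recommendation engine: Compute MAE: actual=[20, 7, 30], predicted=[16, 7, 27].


Absolute errors: |20-16|=4, |7-7|=0, |30-27|=3
Sum = 7
MAE = 7/3 = 7/3

7/3


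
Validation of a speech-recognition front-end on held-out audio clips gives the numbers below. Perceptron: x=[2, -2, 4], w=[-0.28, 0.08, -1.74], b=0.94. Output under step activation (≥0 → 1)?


z = (2)·(-0.28) + (-2)·(0.08) + (4)·(-1.74) + 0.94
  = -6.74
step(z) = 0 (z<0)

0


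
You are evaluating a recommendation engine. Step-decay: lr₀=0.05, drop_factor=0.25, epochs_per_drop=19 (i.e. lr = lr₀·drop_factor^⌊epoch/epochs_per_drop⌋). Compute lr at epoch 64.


n_drops = ⌊64/19⌋ = 3
lr = 0.05·0.25^3 = 0.05·0.015625 = 0.00078125

0.00078125


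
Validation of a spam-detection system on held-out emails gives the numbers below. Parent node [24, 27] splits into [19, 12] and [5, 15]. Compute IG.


Parent = [24, 27], H_parent = 0.9975
H_left = 0.9629 (n=31), H_right = 0.8113 (n=20)
H_children = (31/51)·0.9629 + (20/51)·0.8113 = 0.9034
IG = 0.9975 - 0.9034 = 0.0941

0.0941


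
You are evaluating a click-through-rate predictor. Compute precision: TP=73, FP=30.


Precision = TP/(TP+FP)
= 73/(73+30)
= 73/103 = 70.87%

70.87%


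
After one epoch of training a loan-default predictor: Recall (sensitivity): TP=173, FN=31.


Recall = TP/(TP+FN)
= 173/(173+31)
= 173/204 = 84.8%

84.8%


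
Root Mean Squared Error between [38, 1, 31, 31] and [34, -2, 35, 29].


MSE = 45/4 = 11.25
RMSE = √(45/4) = 3.3541

3.3541


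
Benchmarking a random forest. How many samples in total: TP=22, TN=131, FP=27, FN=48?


Total = TP + TN + FP + FN
= 22 + 131 + 27 + 48
= 228
(Predicted positive: 49, predicted negative: 179)

228


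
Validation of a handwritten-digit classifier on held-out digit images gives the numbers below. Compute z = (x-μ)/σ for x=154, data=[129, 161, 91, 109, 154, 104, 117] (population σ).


μ = 123.5714, σ = 24.0705
z = (154 - 123.5714)/24.0705 = 1.2641

1.2641


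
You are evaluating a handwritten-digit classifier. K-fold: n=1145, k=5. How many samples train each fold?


Fold size = 1145/5 = 229
Training per fold = 1145 - 229 = 916

916


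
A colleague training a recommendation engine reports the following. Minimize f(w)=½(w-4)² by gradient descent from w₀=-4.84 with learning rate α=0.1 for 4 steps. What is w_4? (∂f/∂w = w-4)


step 1: grad = -4.84-4 = -8.84; w = -4.84 - 0.1·(-8.84) = -3.956
step 2: grad = -3.956-4 = -7.956; w = -3.956 - 0.1·(-7.956) = -3.1604
step 3: grad = -3.1604-4 = -7.1604; w = -3.1604 - 0.1·(-7.1604) = -2.44436
step 4: grad = -2.44436-4 = -6.44436; w = -2.44436 - 0.1·(-6.44436) = -1.799924

-1.799924


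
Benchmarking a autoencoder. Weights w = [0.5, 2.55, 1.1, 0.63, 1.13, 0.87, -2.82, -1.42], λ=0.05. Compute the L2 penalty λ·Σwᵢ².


‖w‖₂² = (0.5)² + (2.55)² + (1.1)² + (0.63)² + (1.13)² + (0.87)² + (-2.82)² + (-1.42)²
     = 0.25 + 6.5025 + 1.21 + 0.3969 + 1.2769 + 0.7569 + 7.9524 + 2.0164
     = 20.362
λ·‖w‖₂² = 0.05·20.362 = 1.0181

1.0181


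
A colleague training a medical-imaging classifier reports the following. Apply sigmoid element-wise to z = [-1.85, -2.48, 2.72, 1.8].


σ(-1.85) = 1/(1+e^1.85) = 0.1359
σ(-2.48) = 1/(1+e^2.48) = 0.0773
σ(2.72) = 1/(1+e^-2.72) = 0.9382
σ(1.8) = 1/(1+e^-1.8) = 0.8581
result = [0.1359, 0.0773, 0.9382, 0.8581]

[0.1359, 0.0773, 0.9382, 0.8581]


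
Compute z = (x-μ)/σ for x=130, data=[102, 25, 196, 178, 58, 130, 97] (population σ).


μ = 112.2857, σ = 56.7519
z = (130 - 112.2857)/56.7519 = 0.3121

0.3121


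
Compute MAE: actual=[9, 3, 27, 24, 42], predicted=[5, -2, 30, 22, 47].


Absolute errors: |9-5|=4, |3+ 2|=5, |27-30|=3, |24-22|=2, |42-47|=5
Sum = 19
MAE = 19/5 = 19/5

19/5


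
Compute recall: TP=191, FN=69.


Recall = TP/(TP+FN)
= 191/(191+69)
= 191/260 = 73.46%

73.46%


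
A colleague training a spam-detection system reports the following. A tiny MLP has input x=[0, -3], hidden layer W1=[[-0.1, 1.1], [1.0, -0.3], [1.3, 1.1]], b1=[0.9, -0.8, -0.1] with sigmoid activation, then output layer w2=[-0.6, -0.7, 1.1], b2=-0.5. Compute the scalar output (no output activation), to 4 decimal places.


z1[0] = (-0.1)·(0) + (1.1)·(-3) + 0.9 = -2.4
z1[1] = (1.0)·(0) + (-0.3)·(-3) - 0.8 = 0.1
z1[2] = (1.3)·(0) + (1.1)·(-3) - 0.1 = -3.4
h = sigmoid(z1) = [0.0832, 0.525, 0.0323]
output = (-0.6)·(0.0832) + (-0.7)·(0.525) + (1.1)·(0.0323) - 0.5 = -0.8819

-0.8819


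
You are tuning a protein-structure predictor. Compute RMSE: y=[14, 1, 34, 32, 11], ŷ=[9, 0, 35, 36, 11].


MSE = 43/5 = 8.6
RMSE = √(43/5) = 2.9326

2.9326


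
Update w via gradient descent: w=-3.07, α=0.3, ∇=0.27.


w_new = w - α·∇
= -3.07 - 0.3·0.27
= -3.07 - 0.081
= -3.151

-3.151


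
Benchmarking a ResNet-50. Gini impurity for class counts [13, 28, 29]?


Probabilities: [13/70, 28/70, 29/70] ≈ [0.1857, 0.4, 0.4143]
Σpᵢ² = (169 + 784 + 841)/70² = 1794/4900
Gini = 1 - Σpᵢ² = 1 - 1794/4900 = 0.6339

0.6339


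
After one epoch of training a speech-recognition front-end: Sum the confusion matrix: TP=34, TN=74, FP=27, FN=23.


Total = TP + TN + FP + FN
= 34 + 74 + 27 + 23
= 158
(Predicted positive: 61, predicted negative: 97)

158


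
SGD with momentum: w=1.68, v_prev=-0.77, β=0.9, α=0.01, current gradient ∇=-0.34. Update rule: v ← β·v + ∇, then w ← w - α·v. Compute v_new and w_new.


v_new = 0.9·-0.77 - 0.34 = -0.693 - 0.34 = -1.033
w_new = 1.68 - 0.01·-1.033 = 1.68 + 0.01033 = 1.69033

v_new=-1.033, w_new=1.69033


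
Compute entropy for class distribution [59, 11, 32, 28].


Probabilities: [59/130, 11/130, 32/130, 28/130] ≈ [0.4538, 0.0846, 0.2462, 0.2154]
H = -((59/130)·log₂(59/130) + (11/130)·log₂(11/130) + (32/130)·log₂(32/130) + (28/130)·log₂(28/130))
  = 1.7936 bits

1.7936 bits


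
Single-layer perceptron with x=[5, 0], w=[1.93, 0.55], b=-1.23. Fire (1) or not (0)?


z = (5)·(1.93) + (0)·(0.55) - 1.23
  = 8.42
step(z) = 1 (z≥0)

1


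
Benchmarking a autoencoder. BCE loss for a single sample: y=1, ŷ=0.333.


BCE = -[y·ln(p) + (1-y)·ln(1-p)]
= -1·ln(0.333) - 0
= -ln(0.333) = 1.0996

1.0996


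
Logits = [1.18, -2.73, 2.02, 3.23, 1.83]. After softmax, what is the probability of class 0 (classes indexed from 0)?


Exponentials: e^1.18=3.2544, e^-2.73=0.0652, e^2.02=7.5383, e^3.23=25.2797, e^1.83=6.2339
Sum = 42.3715
Softmax = [0.0768, 0.0015, 0.1779, 0.5966, 0.1471]
p[0] = 3.2544/42.3715 = 0.0768

0.0768


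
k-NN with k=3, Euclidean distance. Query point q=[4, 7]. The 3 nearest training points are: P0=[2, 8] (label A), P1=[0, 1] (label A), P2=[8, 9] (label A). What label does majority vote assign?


d(q,P0) = 2.2361  (label A)
d(q,P1) = 7.2111  (label A)
d(q,P2) = 4.4721  (label A)
Votes: A=3, B=0
Majority → A

A


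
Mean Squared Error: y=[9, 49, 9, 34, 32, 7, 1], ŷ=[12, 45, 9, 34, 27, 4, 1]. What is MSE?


Squared errors: (9-12)²=9, (49-45)²=16, (9-9)²=0, (34-34)²=0, (32-27)²=25, (7-4)²=9, (1-1)²=0
Sum = 59
MSE = 59/7 = 59/7

59/7


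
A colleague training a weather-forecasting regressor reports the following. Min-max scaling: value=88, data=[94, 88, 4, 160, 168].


min=4, max=168
(88-4)/(168-4) = 84/164 = 0.5122

0.5122


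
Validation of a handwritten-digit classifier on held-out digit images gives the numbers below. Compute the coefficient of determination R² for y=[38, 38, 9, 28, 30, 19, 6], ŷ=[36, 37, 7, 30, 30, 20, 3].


ȳ = 24
SS_res = Σ(y-ŷ)² = 23
SS_tot = Σ(y-ȳ)² = 1018
R² = 1 - SS_res/SS_tot = 1 - 0.0226 = 0.9774

0.9774


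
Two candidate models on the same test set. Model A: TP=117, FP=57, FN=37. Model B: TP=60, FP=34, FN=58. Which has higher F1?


Model A: P=117/174=0.6724, R=117/154=0.7597, F1=2PR/(P+R)=2TP/(2TP+FP+FN)=234/328=0.7134
Model B: P=60/94=0.6383, R=60/118=0.5085, F1=2PR/(P+R)=2TP/(2TP+FP+FN)=120/212=0.566
0.7134 > 0.566 → Model A

Model A


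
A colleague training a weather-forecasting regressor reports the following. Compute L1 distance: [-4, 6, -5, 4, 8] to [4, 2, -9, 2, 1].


d = |-4-4| + |6-2| + |-5+ 9| + |4-2| + |8-1|
  = 8 + 4 + 4 + 2 + 7
  = 25

25
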